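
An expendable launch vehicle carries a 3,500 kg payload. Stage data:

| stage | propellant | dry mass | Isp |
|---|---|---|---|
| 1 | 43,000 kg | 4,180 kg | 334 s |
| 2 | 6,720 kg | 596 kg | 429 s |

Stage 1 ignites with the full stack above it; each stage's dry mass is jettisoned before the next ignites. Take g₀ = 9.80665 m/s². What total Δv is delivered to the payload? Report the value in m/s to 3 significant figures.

Ignition mass of stage 1 = 43,000+4,180 + 6,720+596 + 3,500 = 57,996 kg.
Stage 1: m₀ = 57,996 kg, m_f = 57,996 − 43,000 = 14,996 kg; Δv = 334×9.80665×ln(3.867) = 3275.4×1.3526 ≈ 4430 m/s.
Stage 2: m₀ = 10,816 kg, m_f = 10,816 − 6,720 = 4,096 kg; Δv = 429×9.80665×ln(2.641) = 4207.1×0.9710 ≈ 4085 m/s.
Total Δv = 4430 + 4085 = 8515 m/s.

Δv ≈ 8520 m/s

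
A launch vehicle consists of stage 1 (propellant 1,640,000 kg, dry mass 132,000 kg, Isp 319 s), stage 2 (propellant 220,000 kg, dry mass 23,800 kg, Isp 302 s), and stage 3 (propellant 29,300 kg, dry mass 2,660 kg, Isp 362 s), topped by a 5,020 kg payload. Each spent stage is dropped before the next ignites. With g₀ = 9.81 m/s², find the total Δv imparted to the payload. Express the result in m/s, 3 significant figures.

Δv ≈ 15100 m/s

Ignition mass of stage 1 = 1,640,000+132,000 + 220,000+23,800 + 29,300+2,660 + 5,020 = 2,052,780 kg.
Stage 1: m₀ = 2,052,780 kg, m_f = 2,052,780 − 1,640,000 = 412,780 kg; Δv = 319×9.81×ln(4.973) = 3129.4×1.6040 ≈ 5020 m/s.
Stage 2: m₀ = 280,780 kg, m_f = 280,780 − 220,000 = 60,780 kg; Δv = 302×9.81×ln(4.62) = 2962.6×1.5303 ≈ 4534 m/s.
Stage 3: m₀ = 36,980 kg, m_f = 36,980 − 29,300 = 7,680 kg; Δv = 362×9.81×ln(4.815) = 3551.2×1.5718 ≈ 5582 m/s.
Total Δv = 5020 + 4534 + 5582 = 15136 m/s.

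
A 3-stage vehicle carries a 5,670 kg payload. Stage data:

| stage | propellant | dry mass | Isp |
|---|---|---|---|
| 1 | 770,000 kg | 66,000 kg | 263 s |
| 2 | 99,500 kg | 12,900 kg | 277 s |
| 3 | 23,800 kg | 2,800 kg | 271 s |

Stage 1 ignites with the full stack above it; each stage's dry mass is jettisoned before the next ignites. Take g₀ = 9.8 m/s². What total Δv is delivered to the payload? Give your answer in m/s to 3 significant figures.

Δv ≈ 10700 m/s

Ignition mass of stage 1 = 770,000+66,000 + 99,500+12,900 + 23,800+2,800 + 5,670 = 980,670 kg.
Stage 1: m₀ = 980,670 kg, m_f = 980,670 − 770,000 = 210,670 kg; Δv = 263×9.8×ln(4.655) = 2577.4×1.5379 ≈ 3964 m/s.
Stage 2: m₀ = 144,670 kg, m_f = 144,670 − 99,500 = 45,170 kg; Δv = 277×9.8×ln(3.203) = 2714.6×1.1640 ≈ 3160 m/s.
Stage 3: m₀ = 32,270 kg, m_f = 32,270 − 23,800 = 8,470 kg; Δv = 271×9.8×ln(3.81) = 2655.8×1.3376 ≈ 3552 m/s.
Total Δv = 3964 + 3160 + 3552 = 10676 m/s.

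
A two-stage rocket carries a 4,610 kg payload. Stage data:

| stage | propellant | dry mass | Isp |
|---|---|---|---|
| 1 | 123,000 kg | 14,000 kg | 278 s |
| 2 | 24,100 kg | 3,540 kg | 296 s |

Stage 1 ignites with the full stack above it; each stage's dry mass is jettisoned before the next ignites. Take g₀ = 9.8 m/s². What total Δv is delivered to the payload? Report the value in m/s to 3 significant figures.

Δv ≈ 7520 m/s

Ignition mass of stage 1 = 123,000+14,000 + 24,100+3,540 + 4,610 = 169,250 kg.
Stage 1: m₀ = 169,250 kg, m_f = 169,250 − 123,000 = 46,250 kg; Δv = 278×9.8×ln(3.659) = 2724.4×1.2973 ≈ 3534 m/s.
Stage 2: m₀ = 32,250 kg, m_f = 32,250 − 24,100 = 8,150 kg; Δv = 296×9.8×ln(3.957) = 2900.8×1.3755 ≈ 3990 m/s.
Total Δv = 3534 + 3990 = 7524 m/s.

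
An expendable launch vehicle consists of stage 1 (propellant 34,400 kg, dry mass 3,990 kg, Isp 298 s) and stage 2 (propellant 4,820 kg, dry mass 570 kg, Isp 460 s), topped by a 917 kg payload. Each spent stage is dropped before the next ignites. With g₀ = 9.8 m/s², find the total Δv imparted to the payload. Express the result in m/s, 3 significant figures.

Ignition mass of stage 1 = 34,400+3,990 + 4,820+570 + 917 = 44,697 kg.
Stage 1: m₀ = 44,697 kg, m_f = 44,697 − 34,400 = 10,297 kg; Δv = 298×9.8×ln(4.341) = 2920.4×1.4681 ≈ 4287 m/s.
Stage 2: m₀ = 6,307 kg, m_f = 6,307 − 4,820 = 1,487 kg; Δv = 460×9.8×ln(4.241) = 4508.0×1.4449 ≈ 6514 m/s.
Total Δv = 4287 + 6514 = 10801 m/s.

Δv ≈ 10800 m/s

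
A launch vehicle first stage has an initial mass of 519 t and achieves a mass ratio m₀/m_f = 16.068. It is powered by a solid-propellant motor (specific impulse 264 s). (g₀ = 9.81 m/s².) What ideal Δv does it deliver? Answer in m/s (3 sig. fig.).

Δv ≈ 7190 m/s

v_e = Isp · g₀ = 264 × 9.81 = 2589.8 m/s.
Δv = v_e · ln(16.068) = 2589.8 × 2.7768 ≈ 7191.5 m/s.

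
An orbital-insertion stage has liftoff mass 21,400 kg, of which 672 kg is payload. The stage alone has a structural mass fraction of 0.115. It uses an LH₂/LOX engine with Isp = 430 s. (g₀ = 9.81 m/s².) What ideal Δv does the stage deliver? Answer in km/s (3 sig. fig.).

Stage wet mass = m₀ − payload = 21,400 − 672 = 20,728 kg.
Stage dry mass = ε × stage wet mass = 0.115 × 20,728 = 2,383.72 kg.
Burnout mass m_f = stage dry + payload = 2,383.72 + 672 = 3,055.72 kg.
v_e = Isp · g₀ = 430 × 9.81 = 4218.3 m/s.
Δv = v_e · ln(21,400/3,055.72) = 4218.3 × ln(7.003) = 4218.3 × 1.9464 ≈ 8210 m/s.

Δv ≈ 8.21 km/s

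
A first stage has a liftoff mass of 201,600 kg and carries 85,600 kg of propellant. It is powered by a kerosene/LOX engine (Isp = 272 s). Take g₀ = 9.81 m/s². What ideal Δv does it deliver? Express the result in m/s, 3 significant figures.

v_e = Isp · g₀ = 272 × 9.81 = 2668.3 m/s.
m_f = m₀ − m_prop = 201,600 − 85,600 = 116,000 kg.
Rocket equation: Δv = v_e · ln(m₀/m_f) = 2668.3 × ln(1.738) = 2668.3 × 0.5527 ≈ 1474.8 m/s.

Δv ≈ 1470 m/s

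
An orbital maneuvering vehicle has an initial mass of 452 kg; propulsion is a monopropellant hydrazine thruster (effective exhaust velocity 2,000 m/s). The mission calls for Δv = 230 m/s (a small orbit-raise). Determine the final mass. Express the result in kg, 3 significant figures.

m₀/m_f = exp(Δv / v_e) = exp(230 / 2000.0) = exp(0.1150) = 1.1219.
m_f = m₀ / 1.1219 = 452 / 1.1219 = 402.888 kg.

final mass ≈ 403 kg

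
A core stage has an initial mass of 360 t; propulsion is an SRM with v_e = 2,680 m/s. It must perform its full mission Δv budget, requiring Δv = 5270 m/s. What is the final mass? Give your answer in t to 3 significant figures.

final mass ≈ 50.4 t

Using Δv = v_e ln(m₀/m_f): m₀/m_f = exp(Δv / v_e) = exp(5270 / 2680.0) = exp(1.9664) = 7.1450.
m_f = m₀ / 7.1450 = 360 / 7.1450 = 50.3849 t.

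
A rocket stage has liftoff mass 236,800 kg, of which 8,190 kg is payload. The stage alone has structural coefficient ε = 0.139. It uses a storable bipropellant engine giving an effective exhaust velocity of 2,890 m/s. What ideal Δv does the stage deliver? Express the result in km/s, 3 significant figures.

Stage wet mass = m₀ − payload = 236,800 − 8,190 = 228,610 kg.
Stage dry mass = ε × stage wet mass = 0.139 × 228,610 = 31,776.8 kg.
Burnout mass m_f = stage dry + payload = 31,776.8 + 8,190 = 39,966.8 kg.
By the Tsiolkovsky rocket equation, Δv = v_e · ln(236,800/39,966.8) = 2890.0 × ln(5.925) = 2890.0 × 1.7792 ≈ 5142 m/s.

Δv ≈ 5.14 km/s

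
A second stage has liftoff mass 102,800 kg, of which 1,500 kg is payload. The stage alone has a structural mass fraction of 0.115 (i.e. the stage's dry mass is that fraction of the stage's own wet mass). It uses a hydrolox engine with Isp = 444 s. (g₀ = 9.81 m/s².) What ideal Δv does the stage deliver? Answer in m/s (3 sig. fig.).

Stage wet mass = m₀ − payload = 102,800 − 1,500 = 101,300 kg.
Stage dry mass = ε × stage wet mass = 0.115 × 101,300 = 11,649.5 kg.
Burnout mass m_f = stage dry + payload = 11,649.5 + 1,500 = 13,149.5 kg.
v_e = Isp · g₀ = 444 × 9.81 = 4355.6 m/s.
Δv = v_e · ln(102,800/13,149.5) = 4355.6 × ln(7.818) = 4355.6 × 2.0564 ≈ 8957 m/s.

Δv ≈ 8960 m/s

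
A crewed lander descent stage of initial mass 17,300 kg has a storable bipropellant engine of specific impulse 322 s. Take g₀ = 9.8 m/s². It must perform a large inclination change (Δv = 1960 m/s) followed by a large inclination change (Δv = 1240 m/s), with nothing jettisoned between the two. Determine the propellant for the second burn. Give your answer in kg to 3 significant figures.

propellant for the second burn ≈ 3020 kg

v_e = Isp · g₀ = 322 × 9.8 = 3155.6 m/s.
After the first burn: m = 17300 × exp(−1960/3155.6) = 17300 × 0.53734 = 9,295.98 kg.
After the second burn: m = 9,295.98 × exp(−1240/3155.6) = 9,295.98 × 0.67506 = 6,275.34 kg.
Second-burn propellant = 9,295.98 − 6,275.34 = 3,020.64 kg.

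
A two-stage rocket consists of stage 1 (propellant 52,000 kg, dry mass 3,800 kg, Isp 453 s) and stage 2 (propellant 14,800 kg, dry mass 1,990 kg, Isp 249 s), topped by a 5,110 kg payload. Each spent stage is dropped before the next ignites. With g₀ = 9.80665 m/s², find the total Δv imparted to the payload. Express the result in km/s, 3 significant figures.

Ignition mass of stage 1 = 52,000+3,800 + 14,800+1,990 + 5,110 = 77,700 kg.
Stage 1: m₀ = 77,700 kg, m_f = 77,700 − 52,000 = 25,700 kg; Δv = 453×9.80665×ln(3.023) = 4442.4×1.1064 ≈ 4915 m/s.
Stage 2: m₀ = 21,900 kg, m_f = 21,900 − 14,800 = 7,100 kg; Δv = 249×9.80665×ln(3.085) = 2441.9×1.1264 ≈ 2750 m/s.
Total Δv = 4915 + 2750 = 7665 m/s.

Δv ≈ 7.67 km/s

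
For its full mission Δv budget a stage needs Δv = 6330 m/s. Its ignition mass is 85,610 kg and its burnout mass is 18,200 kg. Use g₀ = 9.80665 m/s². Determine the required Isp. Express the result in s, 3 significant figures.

Isp ≈ 417 s

ln(m₀/m_f) = ln(85610/18200) = ln(4.704) = 1.5484.
v_e = Δv / ln(m₀/m_f) = 6330 / 1.5484 = 4088.1 m/s.
Isp = v_e / g₀ = 4088.1 / 9.80665 = 416.9 s.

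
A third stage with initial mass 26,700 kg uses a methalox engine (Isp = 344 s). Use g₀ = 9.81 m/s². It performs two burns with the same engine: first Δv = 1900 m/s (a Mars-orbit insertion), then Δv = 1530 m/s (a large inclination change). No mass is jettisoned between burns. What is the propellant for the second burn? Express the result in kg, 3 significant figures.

v_e = Isp · g₀ = 344 × 9.81 = 3374.6 m/s.
After the first burn: m = 26700 × exp(−1900/3374.6) = 26700 × 0.56948 = 15,205.1 kg.
After the second burn: m = 15,205.1 × exp(−1530/3374.6) = 15,205.1 × 0.63548 = 9,662.54 kg.
Second-burn propellant = 15,205.1 − 9,662.54 = 5,542.56 kg.

propellant for the second burn ≈ 5540 kg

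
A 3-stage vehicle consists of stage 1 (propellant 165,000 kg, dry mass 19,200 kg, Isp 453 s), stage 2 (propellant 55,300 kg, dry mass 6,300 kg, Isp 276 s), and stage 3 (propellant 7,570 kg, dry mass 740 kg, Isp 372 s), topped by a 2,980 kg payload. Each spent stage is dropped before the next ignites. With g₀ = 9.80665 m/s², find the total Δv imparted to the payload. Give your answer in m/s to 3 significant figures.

Δv ≈ 12500 m/s

Ignition mass of stage 1 = 165,000+19,200 + 55,300+6,300 + 7,570+740 + 2,980 = 257,090 kg.
Stage 1: m₀ = 257,090 kg, m_f = 257,090 − 165,000 = 92,090 kg; Δv = 453×9.80665×ln(2.792) = 4442.4×1.0267 ≈ 4561 m/s.
Stage 2: m₀ = 72,890 kg, m_f = 72,890 − 55,300 = 17,590 kg; Δv = 276×9.80665×ln(4.144) = 2706.6×1.4216 ≈ 3848 m/s.
Stage 3: m₀ = 11,290 kg, m_f = 11,290 − 7,570 = 3,720 kg; Δv = 372×9.80665×ln(3.035) = 3648.1×1.1102 ≈ 4050 m/s.
Total Δv = 4561 + 3848 + 4050 = 12459 m/s.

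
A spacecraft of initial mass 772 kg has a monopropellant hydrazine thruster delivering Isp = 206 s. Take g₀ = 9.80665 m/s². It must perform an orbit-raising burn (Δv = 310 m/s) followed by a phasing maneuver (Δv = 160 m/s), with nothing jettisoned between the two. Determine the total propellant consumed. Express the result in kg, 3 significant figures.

total propellant consumed ≈ 160 kg

v_e = Isp · g₀ = 206 × 9.80665 = 2020.2 m/s.
After the first burn: m = 772 × exp(−310/2020.2) = 772 × 0.85774 = 662.175 kg.
After the second burn: m = 662.175 × exp(−160/2020.2) = 662.175 × 0.92385 = 611.75 kg.
Total propellant = m₀ − m_final = 772 − 611.75 = 160.25 kg.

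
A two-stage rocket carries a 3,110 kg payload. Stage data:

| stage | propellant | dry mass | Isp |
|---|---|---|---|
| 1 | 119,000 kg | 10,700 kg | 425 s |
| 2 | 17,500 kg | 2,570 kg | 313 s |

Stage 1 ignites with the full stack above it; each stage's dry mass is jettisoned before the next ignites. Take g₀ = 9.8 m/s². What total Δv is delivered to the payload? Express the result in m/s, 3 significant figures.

Δv ≈ 10600 m/s

Ignition mass of stage 1 = 119,000+10,700 + 17,500+2,570 + 3,110 = 152,880 kg.
Stage 1: m₀ = 152,880 kg, m_f = 152,880 − 119,000 = 33,880 kg; Δv = 425×9.8×ln(4.512) = 4165.0×1.5068 ≈ 6276 m/s.
Stage 2: m₀ = 23,180 kg, m_f = 23,180 − 17,500 = 5,680 kg; Δv = 313×9.8×ln(4.081) = 3067.4×1.4063 ≈ 4314 m/s.
Total Δv = 6276 + 4314 = 10590 m/s.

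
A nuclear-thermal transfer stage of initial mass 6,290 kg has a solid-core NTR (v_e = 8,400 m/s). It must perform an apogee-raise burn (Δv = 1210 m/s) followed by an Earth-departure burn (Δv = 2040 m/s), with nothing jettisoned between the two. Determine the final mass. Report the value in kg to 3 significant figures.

After the first burn: m = 6290 × exp(−1210/8400.0) = 6290 × 0.86585 = 5,446.2 kg.
After the second burn: m = 5,446.2 × exp(−2040/8400.0) = 5,446.2 × 0.78438 = 4,271.89 kg.

final mass ≈ 4270 kg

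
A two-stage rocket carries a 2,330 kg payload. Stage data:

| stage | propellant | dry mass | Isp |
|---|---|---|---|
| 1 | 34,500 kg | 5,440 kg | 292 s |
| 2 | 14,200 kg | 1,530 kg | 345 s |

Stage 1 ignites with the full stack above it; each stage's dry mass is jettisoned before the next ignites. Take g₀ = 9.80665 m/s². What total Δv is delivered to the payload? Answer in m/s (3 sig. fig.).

Δv ≈ 7810 m/s

Ignition mass of stage 1 = 34,500+5,440 + 14,200+1,530 + 2,330 = 58,000 kg.
Stage 1: m₀ = 58,000 kg, m_f = 58,000 − 34,500 = 23,500 kg; Δv = 292×9.80665×ln(2.468) = 2863.5×0.9034 ≈ 2587 m/s.
Stage 2: m₀ = 18,060 kg, m_f = 18,060 − 14,200 = 3,860 kg; Δv = 345×9.80665×ln(4.679) = 3383.3×1.5430 ≈ 5221 m/s.
Total Δv = 2587 + 5221 = 7808 m/s.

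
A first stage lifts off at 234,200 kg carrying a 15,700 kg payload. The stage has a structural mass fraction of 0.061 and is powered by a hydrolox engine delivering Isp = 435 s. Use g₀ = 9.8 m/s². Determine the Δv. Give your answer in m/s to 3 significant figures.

Δv ≈ 8900 m/s

Stage wet mass = m₀ − payload = 234,200 − 15,700 = 218,500 kg.
Stage dry mass = ε × stage wet mass = 0.061 × 218,500 = 13,328.5 kg.
Burnout mass m_f = stage dry + payload = 13,328.5 + 15,700 = 29,028.5 kg.
v_e = Isp · g₀ = 435 × 9.8 = 4263.0 m/s.
Δv = v_e · ln(234,200/29,028.5) = 4263.0 × ln(8.068) = 4263.0 × 2.0879 ≈ 8901 m/s.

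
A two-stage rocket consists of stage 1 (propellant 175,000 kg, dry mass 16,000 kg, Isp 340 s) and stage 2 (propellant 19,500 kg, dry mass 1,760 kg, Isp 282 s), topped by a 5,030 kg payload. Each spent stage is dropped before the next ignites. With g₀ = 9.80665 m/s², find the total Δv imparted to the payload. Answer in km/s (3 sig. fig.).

Δv ≈ 9.20 km/s

Ignition mass of stage 1 = 175,000+16,000 + 19,500+1,760 + 5,030 = 217,290 kg.
Stage 1: m₀ = 217,290 kg, m_f = 217,290 − 175,000 = 42,290 kg; Δv = 340×9.80665×ln(5.138) = 3334.3×1.6367 ≈ 5457 m/s.
Stage 2: m₀ = 26,290 kg, m_f = 26,290 − 19,500 = 6,790 kg; Δv = 282×9.80665×ln(3.872) = 2765.5×1.3537 ≈ 3744 m/s.
Total Δv = 5457 + 3744 = 9201 m/s.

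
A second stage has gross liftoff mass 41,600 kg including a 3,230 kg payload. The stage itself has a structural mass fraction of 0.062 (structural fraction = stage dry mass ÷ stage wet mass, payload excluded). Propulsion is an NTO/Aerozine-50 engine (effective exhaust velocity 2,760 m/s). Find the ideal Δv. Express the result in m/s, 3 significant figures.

Δv ≈ 5530 m/s

Stage wet mass = m₀ − payload = 41,600 − 3,230 = 38,370 kg.
Stage dry mass = ε × stage wet mass = 0.062 × 38,370 = 2,378.94 kg.
Burnout mass m_f = stage dry + payload = 2,378.94 + 3,230 = 5,608.94 kg.
Δv = v_e · ln(41,600/5,608.94) = 2760.0 × ln(7.417) = 2760.0 × 2.0037 ≈ 5530 m/s.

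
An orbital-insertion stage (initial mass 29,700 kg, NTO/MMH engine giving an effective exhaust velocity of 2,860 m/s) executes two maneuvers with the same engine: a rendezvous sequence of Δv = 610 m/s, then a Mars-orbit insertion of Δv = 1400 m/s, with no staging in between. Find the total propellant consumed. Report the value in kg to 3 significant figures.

total propellant consumed ≈ 15000 kg

After the first burn: m = 29700 × exp(−610/2860.0) = 29700 × 0.80792 = 23,995.2 kg.
After the second burn: m = 23,995.2 × exp(−1400/2860.0) = 23,995.2 × 0.61293 = 14,707.4 kg.
Total propellant = m₀ − m_final = 29700 − 14,707.4 = 14,992.6 kg.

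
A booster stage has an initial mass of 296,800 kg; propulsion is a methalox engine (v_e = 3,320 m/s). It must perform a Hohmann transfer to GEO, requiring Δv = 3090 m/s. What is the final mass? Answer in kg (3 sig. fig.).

From the ideal rocket equation, m₀/m_f = exp(Δv / v_e) = exp(3090 / 3320.0) = exp(0.9307) = 2.5363.
m_f = m₀ / 2.5363 = 296,800 / 2.5363 = 117,021 kg.

final mass ≈ 117000 kg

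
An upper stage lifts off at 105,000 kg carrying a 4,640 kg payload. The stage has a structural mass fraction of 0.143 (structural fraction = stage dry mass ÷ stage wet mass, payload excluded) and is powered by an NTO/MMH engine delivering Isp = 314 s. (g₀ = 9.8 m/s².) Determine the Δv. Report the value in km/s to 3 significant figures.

Stage wet mass = m₀ − payload = 105,000 − 4,640 = 100,360 kg.
Stage dry mass = ε × stage wet mass = 0.143 × 100,360 = 14,351.5 kg.
Burnout mass m_f = stage dry + payload = 14,351.5 + 4,640 = 18,991.5 kg.
v_e = Isp · g₀ = 314 × 9.8 = 3077.2 m/s.
Using Δv = v_e ln(m₀/m_f): Δv = v_e · ln(105,000/18,991.5) = 3077.2 × ln(5.529) = 3077.2 × 1.7100 ≈ 5262 m/s.

Δv ≈ 5.26 km/s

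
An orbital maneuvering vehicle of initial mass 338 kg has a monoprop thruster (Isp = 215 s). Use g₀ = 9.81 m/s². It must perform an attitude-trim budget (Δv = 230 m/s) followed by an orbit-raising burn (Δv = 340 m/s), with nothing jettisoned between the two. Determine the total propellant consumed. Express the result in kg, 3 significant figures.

v_e = Isp · g₀ = 215 × 9.81 = 2109.2 m/s.
After the first burn: m = 338 × exp(−230/2109.2) = 338 × 0.89669 = 303.081 kg.
After the second burn: m = 303.081 × exp(−340/2109.2) = 303.081 × 0.85112 = 257.958 kg.
Total propellant = m₀ − m_final = 338 − 257.958 = 80.042 kg.

total propellant consumed ≈ 80.0 kg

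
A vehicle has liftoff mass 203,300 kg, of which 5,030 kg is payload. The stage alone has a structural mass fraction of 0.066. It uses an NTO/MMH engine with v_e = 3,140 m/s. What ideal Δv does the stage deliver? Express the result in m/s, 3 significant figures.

Δv ≈ 7590 m/s

Stage wet mass = m₀ − payload = 203,300 − 5,030 = 198,270 kg.
Stage dry mass = ε × stage wet mass = 0.066 × 198,270 = 13,085.8 kg.
Burnout mass m_f = stage dry + payload = 13,085.8 + 5,030 = 18,115.8 kg.
Δv = v_e · ln(203,300/18,115.8) = 3140.0 × ln(11.22) = 3140.0 × 2.4179 ≈ 7592 m/s.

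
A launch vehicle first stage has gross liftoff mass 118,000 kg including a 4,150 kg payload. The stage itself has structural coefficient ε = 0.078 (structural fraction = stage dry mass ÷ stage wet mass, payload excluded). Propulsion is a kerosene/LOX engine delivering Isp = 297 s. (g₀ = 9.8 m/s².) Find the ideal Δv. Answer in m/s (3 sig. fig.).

Stage wet mass = m₀ − payload = 118,000 − 4,150 = 113,850 kg.
Stage dry mass = ε × stage wet mass = 0.078 × 113,850 = 8,880.3 kg.
Burnout mass m_f = stage dry + payload = 8,880.3 + 4,150 = 13,030.3 kg.
v_e = Isp · g₀ = 297 × 9.8 = 2910.6 m/s.
From the ideal rocket equation, Δv = v_e · ln(118,000/13,030.3) = 2910.6 × ln(9.056) = 2910.6 × 2.2034 ≈ 6413 m/s.

Δv ≈ 6410 m/s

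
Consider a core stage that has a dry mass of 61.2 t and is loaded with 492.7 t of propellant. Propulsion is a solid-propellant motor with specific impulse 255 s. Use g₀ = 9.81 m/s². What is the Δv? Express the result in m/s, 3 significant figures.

v_e = Isp · g₀ = 255 × 9.81 = 2501.6 m/s.
m₀ = m_dry + m_prop = 61.2 + 492.7 = 553.9 t.
From the ideal rocket equation, Δv = v_e · ln(m₀/m_f) = 2501.6 × ln(9.051) = 2501.6 × 2.2028 ≈ 5510.5 m/s.

Δv ≈ 5510 m/s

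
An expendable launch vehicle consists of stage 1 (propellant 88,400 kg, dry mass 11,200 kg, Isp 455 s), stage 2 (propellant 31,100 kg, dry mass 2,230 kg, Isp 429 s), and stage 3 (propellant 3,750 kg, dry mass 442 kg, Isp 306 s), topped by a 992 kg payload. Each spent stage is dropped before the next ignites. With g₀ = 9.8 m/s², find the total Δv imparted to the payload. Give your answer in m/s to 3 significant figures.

Ignition mass of stage 1 = 88,400+11,200 + 31,100+2,230 + 3,750+442 + 992 = 138,114 kg.
Stage 1: m₀ = 138,114 kg, m_f = 138,114 − 88,400 = 49,714 kg; Δv = 455×9.8×ln(2.778) = 4459.0×1.0218 ≈ 4556 m/s.
Stage 2: m₀ = 38,514 kg, m_f = 38,514 − 31,100 = 7,414 kg; Δv = 429×9.8×ln(5.195) = 4204.2×1.6477 ≈ 6927 m/s.
Stage 3: m₀ = 5,184 kg, m_f = 5,184 − 3,750 = 1,434 kg; Δv = 306×9.8×ln(3.615) = 2998.8×1.2851 ≈ 3854 m/s.
Total Δv = 4556 + 6927 + 3854 = 15337 m/s.

Δv ≈ 15300 m/s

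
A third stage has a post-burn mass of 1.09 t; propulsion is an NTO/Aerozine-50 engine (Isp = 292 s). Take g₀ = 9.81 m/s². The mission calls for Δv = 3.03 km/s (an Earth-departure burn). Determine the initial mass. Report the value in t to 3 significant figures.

initial mass ≈ 3.14 t

v_e = Isp · g₀ = 292 × 9.81 = 2864.5 m/s.
m₀/m_f = exp(Δv / v_e) = exp(3030 / 2864.5) = exp(1.0578) = 2.8799.
m₀ = m_f × 2.8799 = 1.09 × 2.8799 = 3.13909 t.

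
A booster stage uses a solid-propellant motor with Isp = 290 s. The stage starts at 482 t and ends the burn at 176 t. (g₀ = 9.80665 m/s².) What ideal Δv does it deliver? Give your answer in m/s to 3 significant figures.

v_e = Isp · g₀ = 290 × 9.80665 = 2843.9 m/s.
Using Δv = v_e ln(m₀/m_f): Δv = v_e · ln(m₀/m_f) = 2843.9 × ln(2.739) = 2843.9 × 1.0075 ≈ 2865.1 m/s.

Δv ≈ 2870 m/s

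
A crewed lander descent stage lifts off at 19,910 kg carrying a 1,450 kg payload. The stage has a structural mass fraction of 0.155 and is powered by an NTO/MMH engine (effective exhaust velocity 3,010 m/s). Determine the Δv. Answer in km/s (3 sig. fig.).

Δv ≈ 4.61 km/s

Stage wet mass = m₀ − payload = 19,910 − 1,450 = 18,460 kg.
Stage dry mass = ε × stage wet mass = 0.155 × 18,460 = 2,861.3 kg.
Burnout mass m_f = stage dry + payload = 2,861.3 + 1,450 = 4,311.3 kg.
Using Δv = v_e ln(m₀/m_f): Δv = v_e · ln(19,910/4,311.3) = 3010.0 × ln(4.618) = 3010.0 × 1.5300 ≈ 4605 m/s.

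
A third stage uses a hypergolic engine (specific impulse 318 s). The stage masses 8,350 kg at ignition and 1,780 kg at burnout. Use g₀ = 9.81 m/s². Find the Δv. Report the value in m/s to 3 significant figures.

Δv ≈ 4820 m/s

v_e = Isp · g₀ = 318 × 9.81 = 3119.6 m/s.
From the ideal rocket equation, Δv = v_e · ln(m₀/m_f) = 3119.6 × ln(4.691) = 3119.6 × 1.5456 ≈ 4821.8 m/s.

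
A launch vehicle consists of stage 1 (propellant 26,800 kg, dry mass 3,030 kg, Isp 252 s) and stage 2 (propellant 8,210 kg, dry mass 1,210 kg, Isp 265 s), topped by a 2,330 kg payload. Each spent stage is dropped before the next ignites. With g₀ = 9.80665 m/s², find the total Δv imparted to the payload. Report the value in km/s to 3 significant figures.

Δv ≈ 5.67 km/s

Ignition mass of stage 1 = 26,800+3,030 + 8,210+1,210 + 2,330 = 41,580 kg.
Stage 1: m₀ = 41,580 kg, m_f = 41,580 − 26,800 = 14,780 kg; Δv = 252×9.80665×ln(2.813) = 2471.3×1.0343 ≈ 2556 m/s.
Stage 2: m₀ = 11,750 kg, m_f = 11,750 − 8,210 = 3,540 kg; Δv = 265×9.80665×ln(3.319) = 2598.8×1.1997 ≈ 3118 m/s.
Total Δv = 2556 + 3118 = 5674 m/s.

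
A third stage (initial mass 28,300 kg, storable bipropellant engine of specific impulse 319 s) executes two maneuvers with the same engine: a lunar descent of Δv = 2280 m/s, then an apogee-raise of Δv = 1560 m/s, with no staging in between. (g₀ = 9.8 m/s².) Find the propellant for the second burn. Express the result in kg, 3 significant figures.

propellant for the second burn ≈ 5360 kg

v_e = Isp · g₀ = 319 × 9.8 = 3126.2 m/s.
After the first burn: m = 28300 × exp(−2280/3126.2) = 28300 × 0.48224 = 13,647.4 kg.
After the second burn: m = 13,647.4 × exp(−1560/3126.2) = 13,647.4 × 0.60713 = 8,285.75 kg.
Second-burn propellant = 13,647.4 − 8,285.75 = 5,361.65 kg.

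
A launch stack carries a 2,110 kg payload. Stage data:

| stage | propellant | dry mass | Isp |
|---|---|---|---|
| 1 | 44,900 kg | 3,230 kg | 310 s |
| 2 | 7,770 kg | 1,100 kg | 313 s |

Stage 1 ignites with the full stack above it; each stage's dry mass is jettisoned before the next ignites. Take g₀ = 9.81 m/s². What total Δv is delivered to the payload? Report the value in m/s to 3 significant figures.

Δv ≈ 8110 m/s

Ignition mass of stage 1 = 44,900+3,230 + 7,770+1,100 + 2,110 = 59,110 kg.
Stage 1: m₀ = 59,110 kg, m_f = 59,110 − 44,900 = 14,210 kg; Δv = 310×9.81×ln(4.16) = 3041.1×1.4255 ≈ 4335 m/s.
Stage 2: m₀ = 10,980 kg, m_f = 10,980 − 7,770 = 3,210 kg; Δv = 313×9.81×ln(3.421) = 3070.5×1.2298 ≈ 3776 m/s.
Total Δv = 4335 + 3776 = 8111 m/s.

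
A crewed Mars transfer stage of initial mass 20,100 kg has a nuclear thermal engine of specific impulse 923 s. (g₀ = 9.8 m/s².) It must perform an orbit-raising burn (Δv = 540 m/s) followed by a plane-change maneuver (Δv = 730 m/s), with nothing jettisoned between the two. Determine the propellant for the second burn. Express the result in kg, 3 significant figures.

propellant for the second burn ≈ 1470 kg

v_e = Isp · g₀ = 923 × 9.8 = 9045.4 m/s.
After the first burn: m = 20100 × exp(−540/9045.4) = 20100 × 0.94205 = 18,935.2 kg.
After the second burn: m = 18,935.2 × exp(−730/9045.4) = 18,935.2 × 0.92247 = 17,467.2 kg.
Second-burn propellant = 18,935.2 − 17,467.2 = 1,468 kg.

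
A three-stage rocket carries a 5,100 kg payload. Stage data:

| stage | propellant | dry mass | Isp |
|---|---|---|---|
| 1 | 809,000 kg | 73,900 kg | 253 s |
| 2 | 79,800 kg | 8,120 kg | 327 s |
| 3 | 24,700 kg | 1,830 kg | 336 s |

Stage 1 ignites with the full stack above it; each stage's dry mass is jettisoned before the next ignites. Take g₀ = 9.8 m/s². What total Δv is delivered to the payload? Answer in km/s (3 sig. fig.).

Ignition mass of stage 1 = 809,000+73,900 + 79,800+8,120 + 24,700+1,830 + 5,100 = 1,002,450 kg.
Stage 1: m₀ = 1,002,450 kg, m_f = 1,002,450 − 809,000 = 193,450 kg; Δv = 253×9.8×ln(5.182) = 2479.4×1.6452 ≈ 4079 m/s.
Stage 2: m₀ = 119,550 kg, m_f = 119,550 − 79,800 = 39,750 kg; Δv = 327×9.8×ln(3.008) = 3204.6×1.1011 ≈ 3529 m/s.
Stage 3: m₀ = 31,630 kg, m_f = 31,630 − 24,700 = 6,930 kg; Δv = 336×9.8×ln(4.564) = 3292.8×1.5182 ≈ 4999 m/s.
Total Δv = 4079 + 3529 + 4999 = 12607 m/s.

Δv ≈ 12.6 km/s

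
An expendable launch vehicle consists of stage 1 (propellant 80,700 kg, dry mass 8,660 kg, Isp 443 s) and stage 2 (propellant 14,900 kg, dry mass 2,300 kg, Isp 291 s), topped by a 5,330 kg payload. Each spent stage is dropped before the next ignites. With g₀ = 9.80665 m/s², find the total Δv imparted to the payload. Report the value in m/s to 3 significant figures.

Δv ≈ 8640 m/s

Ignition mass of stage 1 = 80,700+8,660 + 14,900+2,300 + 5,330 = 111,890 kg.
Stage 1: m₀ = 111,890 kg, m_f = 111,890 − 80,700 = 31,190 kg; Δv = 443×9.80665×ln(3.587) = 4344.3×1.2774 ≈ 5550 m/s.
Stage 2: m₀ = 22,530 kg, m_f = 22,530 − 14,900 = 7,630 kg; Δv = 291×9.80665×ln(2.953) = 2853.7×1.0828 ≈ 3090 m/s.
Total Δv = 5550 + 3090 = 8640 m/s.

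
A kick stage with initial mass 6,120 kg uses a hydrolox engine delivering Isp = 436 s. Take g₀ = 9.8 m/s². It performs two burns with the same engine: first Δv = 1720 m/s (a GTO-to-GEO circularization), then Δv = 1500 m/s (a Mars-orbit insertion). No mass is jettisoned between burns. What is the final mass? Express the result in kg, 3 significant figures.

v_e = Isp · g₀ = 436 × 9.8 = 4272.8 m/s.
After the first burn: m = 6120 × exp(−1720/4272.8) = 6120 × 0.66862 = 4,091.95 kg.
After the second burn: m = 4,091.95 × exp(−1500/4272.8) = 4,091.95 × 0.70394 = 2,880.49 kg.

final mass ≈ 2880 kg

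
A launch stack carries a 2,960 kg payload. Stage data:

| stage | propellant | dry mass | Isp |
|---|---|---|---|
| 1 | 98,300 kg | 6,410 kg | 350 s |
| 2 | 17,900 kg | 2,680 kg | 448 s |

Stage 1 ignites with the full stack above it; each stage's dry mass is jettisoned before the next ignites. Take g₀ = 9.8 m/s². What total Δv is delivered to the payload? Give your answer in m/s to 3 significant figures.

Ignition mass of stage 1 = 98,300+6,410 + 17,900+2,680 + 2,960 = 128,250 kg.
Stage 1: m₀ = 128,250 kg, m_f = 128,250 − 98,300 = 29,950 kg; Δv = 350×9.8×ln(4.282) = 3430.0×1.4545 ≈ 4989 m/s.
Stage 2: m₀ = 23,540 kg, m_f = 23,540 − 17,900 = 5,640 kg; Δv = 448×9.8×ln(4.174) = 4390.4×1.4288 ≈ 6273 m/s.
Total Δv = 4989 + 6273 = 11262 m/s.

Δv ≈ 11300 m/s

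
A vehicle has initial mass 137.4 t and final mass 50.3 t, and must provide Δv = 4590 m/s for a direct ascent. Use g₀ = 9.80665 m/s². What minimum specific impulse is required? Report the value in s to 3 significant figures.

Isp ≈ 466 s

ln(m₀/m_f) = ln(137400/50300) = ln(2.732) = 1.0049.
v_e = Δv / ln(m₀/m_f) = 4590 / 1.0049 = 4567.7 m/s.
Isp = v_e / g₀ = 4567.7 / 9.80665 = 465.8 s.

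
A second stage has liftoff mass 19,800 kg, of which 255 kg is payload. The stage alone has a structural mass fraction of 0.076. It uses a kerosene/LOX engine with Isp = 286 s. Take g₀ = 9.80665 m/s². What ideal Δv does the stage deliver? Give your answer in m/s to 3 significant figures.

Δv ≈ 6820 m/s

Stage wet mass = m₀ − payload = 19,800 − 255 = 19,545 kg.
Stage dry mass = ε × stage wet mass = 0.076 × 19,545 = 1,485.42 kg.
Burnout mass m_f = stage dry + payload = 1,485.42 + 255 = 1,740.42 kg.
v_e = Isp · g₀ = 286 × 9.80665 = 2804.7 m/s.
Using Δv = v_e ln(m₀/m_f): Δv = v_e · ln(19,800/1,740.42) = 2804.7 × ln(11.38) = 2804.7 × 2.4316 ≈ 6820 m/s.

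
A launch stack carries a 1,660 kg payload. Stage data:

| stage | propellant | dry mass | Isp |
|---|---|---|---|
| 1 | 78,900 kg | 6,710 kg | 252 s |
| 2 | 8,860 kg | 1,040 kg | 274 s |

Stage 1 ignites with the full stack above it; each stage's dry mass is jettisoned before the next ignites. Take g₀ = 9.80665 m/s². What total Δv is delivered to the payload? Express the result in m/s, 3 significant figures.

Δv ≈ 8040 m/s

Ignition mass of stage 1 = 78,900+6,710 + 8,860+1,040 + 1,660 = 97,170 kg.
Stage 1: m₀ = 97,170 kg, m_f = 97,170 − 78,900 = 18,270 kg; Δv = 252×9.80665×ln(5.319) = 2471.3×1.6712 ≈ 4130 m/s.
Stage 2: m₀ = 11,560 kg, m_f = 11,560 − 8,860 = 2,700 kg; Δv = 274×9.80665×ln(4.281) = 2687.0×1.4543 ≈ 3908 m/s.
Total Δv = 4130 + 3908 = 8038 m/s.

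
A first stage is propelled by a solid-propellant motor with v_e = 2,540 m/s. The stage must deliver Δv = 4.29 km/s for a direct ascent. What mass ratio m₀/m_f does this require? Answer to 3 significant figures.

m₀/m_f = exp(Δv / v_e) = exp(4290 / 2540.0) = exp(1.6890) = 5.4139.

mass ratio ≈ 5.41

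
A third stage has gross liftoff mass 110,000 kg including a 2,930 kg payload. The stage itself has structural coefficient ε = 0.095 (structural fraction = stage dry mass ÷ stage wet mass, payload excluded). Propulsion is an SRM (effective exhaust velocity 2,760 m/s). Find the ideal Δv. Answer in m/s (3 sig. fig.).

Stage wet mass = m₀ − payload = 110,000 − 2,930 = 107,070 kg.
Stage dry mass = ε × stage wet mass = 0.095 × 107,070 = 10,171.7 kg.
Burnout mass m_f = stage dry + payload = 10,171.7 + 2,930 = 13,101.7 kg.
By the Tsiolkovsky rocket equation, Δv = v_e · ln(110,000/13,101.7) = 2760.0 × ln(8.396) = 2760.0 × 2.1277 ≈ 5873 m/s.

Δv ≈ 5870 m/s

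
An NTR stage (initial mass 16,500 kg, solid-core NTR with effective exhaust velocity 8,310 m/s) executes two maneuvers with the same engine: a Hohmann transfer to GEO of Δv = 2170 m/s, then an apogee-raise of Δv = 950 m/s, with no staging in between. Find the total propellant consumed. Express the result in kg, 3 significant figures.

After the first burn: m = 16500 × exp(−2170/8310.0) = 16500 × 0.77018 = 12,708 kg.
After the second burn: m = 12,708 × exp(−950/8310.0) = 12,708 × 0.89197 = 11,335.2 kg.
Total propellant = m₀ − m_final = 16500 − 11,335.2 = 5,164.8 kg.

total propellant consumed ≈ 5160 kg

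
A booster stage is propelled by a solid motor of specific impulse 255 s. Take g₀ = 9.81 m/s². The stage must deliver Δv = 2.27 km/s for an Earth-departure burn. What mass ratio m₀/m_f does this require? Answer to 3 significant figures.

mass ratio ≈ 2.48

v_e = Isp · g₀ = 255 × 9.81 = 2501.6 m/s.
m₀/m_f = exp(Δv / v_e) = exp(2270 / 2501.6) = exp(0.9074) = 2.4780.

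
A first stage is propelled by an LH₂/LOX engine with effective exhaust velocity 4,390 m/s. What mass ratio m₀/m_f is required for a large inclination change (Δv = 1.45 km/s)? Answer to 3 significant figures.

From the ideal rocket equation, m₀/m_f = exp(Δv / v_e) = exp(1450 / 4390.0) = exp(0.3303) = 1.3914.

mass ratio ≈ 1.39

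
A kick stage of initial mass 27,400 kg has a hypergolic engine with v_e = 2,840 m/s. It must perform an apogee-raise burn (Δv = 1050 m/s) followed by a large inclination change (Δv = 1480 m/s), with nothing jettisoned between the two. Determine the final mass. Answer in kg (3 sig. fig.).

After the first burn: m = 27400 × exp(−1050/2840.0) = 27400 × 0.69093 = 18,931.5 kg.
After the second burn: m = 18,931.5 × exp(−1480/2840.0) = 18,931.5 × 0.59385 = 11,242.5 kg.

final mass ≈ 11200 kg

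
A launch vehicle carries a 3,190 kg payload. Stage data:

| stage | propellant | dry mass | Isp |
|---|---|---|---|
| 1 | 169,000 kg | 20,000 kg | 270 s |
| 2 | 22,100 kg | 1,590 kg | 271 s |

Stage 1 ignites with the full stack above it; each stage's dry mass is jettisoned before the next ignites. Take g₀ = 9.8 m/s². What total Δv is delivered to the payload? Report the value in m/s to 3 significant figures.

Ignition mass of stage 1 = 169,000+20,000 + 22,100+1,590 + 3,190 = 215,880 kg.
Stage 1: m₀ = 215,880 kg, m_f = 215,880 − 169,000 = 46,880 kg; Δv = 270×9.8×ln(4.605) = 2646.0×1.5271 ≈ 4041 m/s.
Stage 2: m₀ = 26,880 kg, m_f = 26,880 − 22,100 = 4,780 kg; Δv = 271×9.8×ln(5.623) = 2655.8×1.7269 ≈ 4586 m/s.
Total Δv = 4041 + 4586 = 8627 m/s.

Δv ≈ 8630 m/s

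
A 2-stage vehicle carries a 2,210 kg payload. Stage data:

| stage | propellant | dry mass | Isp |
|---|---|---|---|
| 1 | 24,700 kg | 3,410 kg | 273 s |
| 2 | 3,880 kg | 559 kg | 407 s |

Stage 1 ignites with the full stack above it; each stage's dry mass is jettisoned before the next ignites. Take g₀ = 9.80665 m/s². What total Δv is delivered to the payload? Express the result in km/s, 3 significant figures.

Δv ≈ 6.82 km/s

Ignition mass of stage 1 = 24,700+3,410 + 3,880+559 + 2,210 = 34,759 kg.
Stage 1: m₀ = 34,759 kg, m_f = 34,759 − 24,700 = 10,059 kg; Δv = 273×9.80665×ln(3.456) = 2677.2×1.2400 ≈ 3320 m/s.
Stage 2: m₀ = 6,649 kg, m_f = 6,649 − 3,880 = 2,769 kg; Δv = 407×9.80665×ln(2.401) = 3991.3×0.8760 ≈ 3496 m/s.
Total Δv = 3320 + 3496 = 6816 m/s.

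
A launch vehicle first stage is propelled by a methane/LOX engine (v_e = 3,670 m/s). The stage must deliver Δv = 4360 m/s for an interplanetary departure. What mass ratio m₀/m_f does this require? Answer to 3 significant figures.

mass ratio ≈ 3.28

Using Δv = v_e ln(m₀/m_f): m₀/m_f = exp(Δv / v_e) = exp(4360 / 3670.0) = exp(1.1880) = 3.2805.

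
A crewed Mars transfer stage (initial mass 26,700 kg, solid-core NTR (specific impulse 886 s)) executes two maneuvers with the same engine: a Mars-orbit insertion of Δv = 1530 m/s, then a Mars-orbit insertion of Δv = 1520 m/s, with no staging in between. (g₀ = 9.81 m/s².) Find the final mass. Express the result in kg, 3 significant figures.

v_e = Isp · g₀ = 886 × 9.81 = 8691.7 m/s.
After the first burn: m = 26700 × exp(−1530/8691.7) = 26700 × 0.83859 = 22,390.4 kg.
After the second burn: m = 22,390.4 × exp(−1520/8691.7) = 22,390.4 × 0.83956 = 18,798.1 kg.

final mass ≈ 18800 kg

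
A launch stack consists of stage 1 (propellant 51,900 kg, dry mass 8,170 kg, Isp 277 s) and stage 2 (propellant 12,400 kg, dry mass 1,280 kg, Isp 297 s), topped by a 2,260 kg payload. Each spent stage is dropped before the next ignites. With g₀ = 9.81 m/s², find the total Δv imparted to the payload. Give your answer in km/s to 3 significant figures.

Δv ≈ 7.50 km/s

Ignition mass of stage 1 = 51,900+8,170 + 12,400+1,280 + 2,260 = 76,010 kg.
Stage 1: m₀ = 76,010 kg, m_f = 76,010 − 51,900 = 24,110 kg; Δv = 277×9.81×ln(3.153) = 2717.4×1.1482 ≈ 3120 m/s.
Stage 2: m₀ = 15,940 kg, m_f = 15,940 − 12,400 = 3,540 kg; Δv = 297×9.81×ln(4.503) = 2913.6×1.5047 ≈ 4384 m/s.
Total Δv = 3120 + 4384 = 7504 m/s.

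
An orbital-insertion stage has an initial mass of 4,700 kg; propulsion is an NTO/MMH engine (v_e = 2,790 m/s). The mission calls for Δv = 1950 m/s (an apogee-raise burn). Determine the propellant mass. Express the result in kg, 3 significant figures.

propellant mass ≈ 2360 kg

m₀/m_f = exp(Δv / v_e) = exp(1950 / 2790.0) = exp(0.6989) = 2.0116.
m_f = 4,700 / 2.0116 = 2,336.45 kg, so propellant = m₀ − m_f = 4,700 − 2,336.45 = 2,363.55 kg.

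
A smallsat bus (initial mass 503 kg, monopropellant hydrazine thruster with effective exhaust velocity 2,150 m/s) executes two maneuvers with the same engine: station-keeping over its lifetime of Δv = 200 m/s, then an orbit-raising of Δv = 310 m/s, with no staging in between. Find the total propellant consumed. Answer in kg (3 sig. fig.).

After the first burn: m = 503 × exp(−200/2150.0) = 503 × 0.91117 = 458.319 kg.
After the second burn: m = 458.319 × exp(−310/2150.0) = 458.319 × 0.86573 = 396.781 kg.
Total propellant = m₀ − m_final = 503 − 396.781 = 106.219 kg.

total propellant consumed ≈ 106 kg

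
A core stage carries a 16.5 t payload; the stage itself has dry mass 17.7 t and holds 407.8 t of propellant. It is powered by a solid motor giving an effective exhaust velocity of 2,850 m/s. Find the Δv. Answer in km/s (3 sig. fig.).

Δv ≈ 7.29 km/s

m₀ = payload + dry + propellant = 16.5 + 17.7 + 407.8 = 442 t.
m_f = payload + dry = 16.5 + 17.7 = 34.2 t.
Δv = v_e · ln(m₀/m_f) = 2850.0 × ln(12.92) = 2850.0 × 2.5591 ≈ 7293.4 m/s.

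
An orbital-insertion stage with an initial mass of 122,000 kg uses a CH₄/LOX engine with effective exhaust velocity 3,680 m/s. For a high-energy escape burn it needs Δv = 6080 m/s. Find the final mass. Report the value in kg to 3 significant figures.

final mass ≈ 23400 kg

m₀/m_f = exp(Δv / v_e) = exp(6080 / 3680.0) = exp(1.6522) = 5.2183.
m_f = m₀ / 5.2183 = 122,000 / 5.2183 = 23,379.3 kg.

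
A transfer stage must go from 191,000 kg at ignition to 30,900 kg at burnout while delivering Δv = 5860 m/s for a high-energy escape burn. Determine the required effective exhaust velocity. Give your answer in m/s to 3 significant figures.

ln(m₀/m_f) = ln(191000/30900) = ln(6.181) = 1.8215.
From the ideal rocket equation, v_e = Δv / ln(m₀/m_f) = 5860 / 1.8215 = 3217.1 m/s.

v_e ≈ 3220 m/s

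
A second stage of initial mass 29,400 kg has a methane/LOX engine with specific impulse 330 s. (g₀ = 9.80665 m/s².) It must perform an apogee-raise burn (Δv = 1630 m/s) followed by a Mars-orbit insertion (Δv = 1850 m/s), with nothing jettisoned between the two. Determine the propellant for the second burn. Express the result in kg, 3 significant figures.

propellant for the second burn ≈ 7740 kg

v_e = Isp · g₀ = 330 × 9.80665 = 3236.2 m/s.
After the first burn: m = 29400 × exp(−1630/3236.2) = 29400 × 0.60430 = 17,766.4 kg.
After the second burn: m = 17,766.4 × exp(−1850/3236.2) = 17,766.4 × 0.56459 = 10,030.7 kg.
Second-burn propellant = 17,766.4 − 10,030.7 = 7,735.7 kg.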